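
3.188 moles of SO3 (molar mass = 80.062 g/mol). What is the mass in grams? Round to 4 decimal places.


mass = n * M
mass = 3.188 * 80.062
mass = 255.237656 g, rounded to 4 dp:

255.2377 g


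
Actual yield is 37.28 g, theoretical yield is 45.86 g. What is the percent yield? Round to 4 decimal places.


% yield = 100 * actual / theoretical
% yield = 100 * 37.28 / 45.86
% yield = 81.2908853 %, rounded to 4 dp:

81.2909 %


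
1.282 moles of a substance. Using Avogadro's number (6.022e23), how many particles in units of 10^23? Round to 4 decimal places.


N = n * NA, then divide by 1e23 for the requested units.
N / 1e23 = n * 6.022
N / 1e23 = 1.282 * 6.022
N / 1e23 = 7.720204, rounded to 4 dp:

7.7202


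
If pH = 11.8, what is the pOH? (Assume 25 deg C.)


At 25 deg C, pH + pOH = 14.
pOH = 14 - pH = 14 - 11.8
pOH = 2.2:

2.20


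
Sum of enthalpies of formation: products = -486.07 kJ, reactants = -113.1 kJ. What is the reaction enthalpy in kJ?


dH_rxn = sum(dH_f products) - sum(dH_f reactants)
dH_rxn = -486.07 - (-113.1)
dH_rxn = -372.97 kJ:

-372.97 kJ


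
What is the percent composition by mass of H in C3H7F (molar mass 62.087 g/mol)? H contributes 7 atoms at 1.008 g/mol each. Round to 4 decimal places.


pct = 100 * (n_elem * M_elem) / M_total
mass_contribution = 7 * 1.008 = 7.056 g/mol
pct = 100 * 7.056 / 62.087
pct = 11.36469792 %, rounded to 4 dp:

11.3647 %


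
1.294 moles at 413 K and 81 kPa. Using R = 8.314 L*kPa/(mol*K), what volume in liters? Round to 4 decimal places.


PV = nRT, solve for V = nRT / P.
nRT = 1.294 * 8.314 * 413 = 4443.1845
V = 4443.1845 / 81
V = 54.85412963 L, rounded to 4 dp:

54.8541 L


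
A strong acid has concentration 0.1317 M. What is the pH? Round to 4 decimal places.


A strong acid dissociates completely, so [H+] equals the given concentration.
pH = -log10([H+]) = -log10(0.1317)
pH = 0.88041423, rounded to 4 dp:

0.8804


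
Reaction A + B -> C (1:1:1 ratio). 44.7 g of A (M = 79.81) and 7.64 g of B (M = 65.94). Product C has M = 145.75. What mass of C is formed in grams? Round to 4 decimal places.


Find moles of each reactant; the smaller value is the limiting reagent in a 1:1:1 reaction, so moles_C equals moles of the limiter.
n_A = mass_A / M_A = 44.7 / 79.81 = 0.56008 mol
n_B = mass_B / M_B = 7.64 / 65.94 = 0.115863 mol
Limiting reagent: B (smaller), n_limiting = 0.115863 mol
mass_C = n_limiting * M_C = 0.115863 * 145.75
mass_C = 16.88703225 g, rounded to 4 dp:

16.8870 g


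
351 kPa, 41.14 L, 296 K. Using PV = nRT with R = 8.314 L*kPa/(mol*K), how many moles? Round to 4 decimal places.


PV = nRT, solve for n = PV / (RT).
PV = 351 * 41.14 = 14440.14
RT = 8.314 * 296 = 2460.944
n = 14440.14 / 2460.944
n = 5.86772393 mol, rounded to 4 dp:

5.8677 mol


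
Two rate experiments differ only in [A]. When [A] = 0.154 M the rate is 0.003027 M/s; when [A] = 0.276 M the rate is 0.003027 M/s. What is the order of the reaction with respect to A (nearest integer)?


Rate is proportional to [A]^n, so rate2/rate1 = ([A]2/[A]1)^n. Take logs to solve for n.
rate2/rate1 = 0.003027 / 0.003027 = 1.0
[A]2/[A]1 = 0.276 / 0.154 = 1.7922
n = ln(1.0) / ln(1.7922) = 0.0
Nearest integer order:

0


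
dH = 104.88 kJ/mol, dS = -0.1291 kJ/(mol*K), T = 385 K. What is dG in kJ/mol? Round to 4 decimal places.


Gibbs: dG = dH - T*dS (consistent units, dS already in kJ/(mol*K)).
T*dS = 385 * -0.1291 = -49.7035
dG = 104.88 - (-49.7035)
dG = 154.5835 kJ/mol, rounded to 4 dp:

154.5835 kJ/mol


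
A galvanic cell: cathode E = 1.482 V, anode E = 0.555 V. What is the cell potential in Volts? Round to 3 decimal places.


Standard cell potential: E_cell = E_cathode - E_anode.
E_cell = 1.482 - (0.555)
E_cell = 0.927 V, rounded to 3 dp:

0.927 V


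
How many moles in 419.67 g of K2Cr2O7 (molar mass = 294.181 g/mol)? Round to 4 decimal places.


n = mass / M
n = 419.67 / 294.181
n = 1.42657072 mol, rounded to 4 dp:

1.4266 mol


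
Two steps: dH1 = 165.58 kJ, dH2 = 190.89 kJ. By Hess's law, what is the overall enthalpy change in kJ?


Hess's law: enthalpy is a state function, so add the step enthalpies.
dH_total = dH1 + dH2 = 165.58 + (190.89)
dH_total = 356.47 kJ:

356.47 kJ


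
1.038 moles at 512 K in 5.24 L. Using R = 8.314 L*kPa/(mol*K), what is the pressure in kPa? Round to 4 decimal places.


PV = nRT, solve for P = nRT / V.
nRT = 1.038 * 8.314 * 512 = 4418.5252
P = 4418.5252 / 5.24
P = 843.23 kPa, rounded to 4 dp:

843.2300 kPa


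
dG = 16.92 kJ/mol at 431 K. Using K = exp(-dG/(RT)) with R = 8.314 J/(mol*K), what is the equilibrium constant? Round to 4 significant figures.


dG is in kJ/mol; multiply by 1000 to match R in J/(mol*K).
RT = 8.314 * 431 = 3583.334 J/mol
exponent = -dG*1000 / (RT) = -(16.92*1000) / 3583.334 = -4.72185959
K = exp(-4.72185959)
K = 0.0088986154, rounded to 4 significant figures:

0.008899


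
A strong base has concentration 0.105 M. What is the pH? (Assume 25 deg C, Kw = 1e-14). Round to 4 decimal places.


A strong base dissociates completely, so [OH-] equals the given concentration.
pOH = -log10([OH-]) = -log10(0.105) = 0.978811
pH = 14 - pOH = 14 - 0.978811
pH = 13.021189, rounded to 4 dp:

13.0212


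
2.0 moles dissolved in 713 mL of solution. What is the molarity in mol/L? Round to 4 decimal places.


Convert volume to liters: V_L = V_mL / 1000.
V_L = 713 / 1000 = 0.713 L
M = n / V_L = 2.0 / 0.713
M = 2.80504909 mol/L, rounded to 4 dp:

2.8050 mol/L


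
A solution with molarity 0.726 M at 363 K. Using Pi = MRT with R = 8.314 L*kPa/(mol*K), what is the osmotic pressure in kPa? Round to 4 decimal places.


Osmotic pressure (van't Hoff): Pi = M*R*T.
RT = 8.314 * 363 = 3017.982
Pi = 0.726 * 3017.982
Pi = 2191.054932 kPa, rounded to 4 dp:

2191.0549 kPa


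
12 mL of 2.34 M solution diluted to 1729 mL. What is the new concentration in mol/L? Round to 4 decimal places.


Dilution: M1*V1 = M2*V2, solve for M2.
M2 = M1*V1 / V2
M2 = 2.34 * 12 / 1729
M2 = 28.08 / 1729
M2 = 0.0162406 mol/L, rounded to 4 dp:

0.0162 mol/L


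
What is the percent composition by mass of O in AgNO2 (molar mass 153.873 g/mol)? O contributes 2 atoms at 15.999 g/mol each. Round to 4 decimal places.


pct = 100 * (n_elem * M_elem) / M_total
mass_contribution = 2 * 15.999 = 31.998 g/mol
pct = 100 * 31.998 / 153.873
pct = 20.79507126 %, rounded to 4 dp:

20.7951 %


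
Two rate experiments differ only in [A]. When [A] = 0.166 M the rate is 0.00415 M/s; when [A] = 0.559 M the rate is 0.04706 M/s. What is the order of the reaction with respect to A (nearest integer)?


Rate is proportional to [A]^n, so rate2/rate1 = ([A]2/[A]1)^n. Take logs to solve for n.
rate2/rate1 = 0.04706 / 0.00415 = 11.3398
[A]2/[A]1 = 0.559 / 0.166 = 3.3675
n = ln(11.3398) / ln(3.3675) = 2.0
Nearest integer order:

2


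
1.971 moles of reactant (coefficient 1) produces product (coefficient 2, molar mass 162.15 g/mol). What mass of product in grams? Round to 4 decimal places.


Use the coefficient ratio to convert reactant moles to product moles, then multiply by the product's molar mass.
moles_P = moles_R * (coeff_P / coeff_R) = 1.971 * (2/1) = 3.942
mass_P = moles_P * M_P = 3.942 * 162.15
mass_P = 639.1953 g, rounded to 4 dp:

639.1953 g


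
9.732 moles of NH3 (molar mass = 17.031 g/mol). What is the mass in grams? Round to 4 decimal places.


mass = n * M
mass = 9.732 * 17.031
mass = 165.745692 g, rounded to 4 dp:

165.7457 g


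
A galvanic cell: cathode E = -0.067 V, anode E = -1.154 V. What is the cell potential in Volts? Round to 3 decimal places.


Standard cell potential: E_cell = E_cathode - E_anode.
E_cell = -0.067 - (-1.154)
E_cell = 1.087 V, rounded to 3 dp:

1.087 V


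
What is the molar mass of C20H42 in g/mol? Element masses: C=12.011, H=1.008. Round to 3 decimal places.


M = sum(count * atomic_mass) over atoms.
M = 20*12.011 + 42*1.008
M = 240.22 + 42.336
M = 282.556 g/mol, rounded to 3 dp:

282.556 g/mol


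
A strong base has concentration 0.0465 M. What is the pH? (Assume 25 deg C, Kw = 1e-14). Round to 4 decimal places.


A strong base dissociates completely, so [OH-] equals the given concentration.
pOH = -log10([OH-]) = -log10(0.0465) = 1.332547
pH = 14 - pOH = 14 - 1.332547
pH = 12.667453, rounded to 4 dp:

12.6675


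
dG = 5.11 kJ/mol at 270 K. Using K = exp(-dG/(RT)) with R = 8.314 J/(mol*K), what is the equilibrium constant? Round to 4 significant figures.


dG is in kJ/mol; multiply by 1000 to match R in J/(mol*K).
RT = 8.314 * 270 = 2244.78 J/mol
exponent = -dG*1000 / (RT) = -(5.11*1000) / 2244.78 = -2.27639234
K = exp(-2.27639234)
K = 0.10265388, rounded to 4 significant figures:

0.1027


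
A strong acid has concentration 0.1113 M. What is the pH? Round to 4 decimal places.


A strong acid dissociates completely, so [H+] equals the given concentration.
pH = -log10([H+]) = -log10(0.1113)
pH = 0.95350484, rounded to 4 dp:

0.9535


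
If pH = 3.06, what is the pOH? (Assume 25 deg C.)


At 25 deg C, pH + pOH = 14.
pOH = 14 - pH = 14 - 3.06
pOH = 10.94:

10.94


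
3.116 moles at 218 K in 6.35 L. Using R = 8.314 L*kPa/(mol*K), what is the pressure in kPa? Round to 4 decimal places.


PV = nRT, solve for P = nRT / V.
nRT = 3.116 * 8.314 * 218 = 5647.6004
P = 5647.6004 / 6.35
P = 889.38588976 kPa, rounded to 4 dp:

889.3859 kPa


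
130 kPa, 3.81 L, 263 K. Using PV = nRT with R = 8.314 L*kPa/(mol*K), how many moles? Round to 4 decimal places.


PV = nRT, solve for n = PV / (RT).
PV = 130 * 3.81 = 495.3
RT = 8.314 * 263 = 2186.582
n = 495.3 / 2186.582
n = 0.22651792 mol, rounded to 4 dp:

0.2265 mol


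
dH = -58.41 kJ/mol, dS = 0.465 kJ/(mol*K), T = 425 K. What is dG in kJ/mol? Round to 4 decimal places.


Gibbs: dG = dH - T*dS (consistent units, dS already in kJ/(mol*K)).
T*dS = 425 * 0.465 = 197.625
dG = -58.41 - (197.625)
dG = -256.035 kJ/mol, rounded to 4 dp:

-256.0350 kJ/mol


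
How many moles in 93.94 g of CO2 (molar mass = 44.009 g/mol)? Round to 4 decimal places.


n = mass / M
n = 93.94 / 44.009
n = 2.13456338 mol, rounded to 4 dp:

2.1346 mol


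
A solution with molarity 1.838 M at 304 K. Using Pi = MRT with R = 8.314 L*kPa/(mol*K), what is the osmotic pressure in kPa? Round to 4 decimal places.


Osmotic pressure (van't Hoff): Pi = M*R*T.
RT = 8.314 * 304 = 2527.456
Pi = 1.838 * 2527.456
Pi = 4645.464128 kPa, rounded to 4 dp:

4645.4641 kPa


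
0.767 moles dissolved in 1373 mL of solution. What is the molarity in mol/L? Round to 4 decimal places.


Convert volume to liters: V_L = V_mL / 1000.
V_L = 1373 / 1000 = 1.373 L
M = n / V_L = 0.767 / 1.373
M = 0.55863074 mol/L, rounded to 4 dp:

0.5586 mol/L


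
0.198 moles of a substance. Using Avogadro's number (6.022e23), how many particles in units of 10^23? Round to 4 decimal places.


N = n * NA, then divide by 1e23 for the requested units.
N / 1e23 = n * 6.022
N / 1e23 = 0.198 * 6.022
N / 1e23 = 1.192356, rounded to 4 dp:

1.1924


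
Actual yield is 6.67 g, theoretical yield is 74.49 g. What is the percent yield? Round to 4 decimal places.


% yield = 100 * actual / theoretical
% yield = 100 * 6.67 / 74.49
% yield = 8.95422204 %, rounded to 4 dp:

8.9542 %


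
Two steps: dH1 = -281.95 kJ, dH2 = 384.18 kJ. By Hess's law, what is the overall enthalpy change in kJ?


Hess's law: enthalpy is a state function, so add the step enthalpies.
dH_total = dH1 + dH2 = -281.95 + (384.18)
dH_total = 102.23 kJ:

102.23 kJ


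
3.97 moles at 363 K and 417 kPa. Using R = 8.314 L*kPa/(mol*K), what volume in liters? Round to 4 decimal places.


PV = nRT, solve for V = nRT / P.
nRT = 3.97 * 8.314 * 363 = 11981.3885
V = 11981.3885 / 417
V = 28.73234652 L, rounded to 4 dp:

28.7323 L


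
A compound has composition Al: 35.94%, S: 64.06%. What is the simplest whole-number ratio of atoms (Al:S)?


Assume 100 g of compound, divide each mass% by atomic mass to get moles, then normalize by the smallest to get a raw atom ratio.
Moles per 100 g: Al: 35.94/26.982 = 1.332, S: 64.06/32.065 = 1.9978
Raw ratio (divide by min = 1.332): Al: 1.0, S: 1.5
Multiply by 2 to clear fractions: Al: 2.0 ~= 2, S: 3.0 ~= 3
Reduce by GCD to get the simplest whole-number ratio:

2:3


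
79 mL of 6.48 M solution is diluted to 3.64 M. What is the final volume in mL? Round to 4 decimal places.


Dilution: M1*V1 = M2*V2, solve for V2.
V2 = M1*V1 / M2
V2 = 6.48 * 79 / 3.64
V2 = 511.92 / 3.64
V2 = 140.63736264 mL, rounded to 4 dp:

140.6374 mL


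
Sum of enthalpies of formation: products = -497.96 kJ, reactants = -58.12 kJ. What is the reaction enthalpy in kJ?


dH_rxn = sum(dH_f products) - sum(dH_f reactants)
dH_rxn = -497.96 - (-58.12)
dH_rxn = -439.84 kJ:

-439.84 kJ


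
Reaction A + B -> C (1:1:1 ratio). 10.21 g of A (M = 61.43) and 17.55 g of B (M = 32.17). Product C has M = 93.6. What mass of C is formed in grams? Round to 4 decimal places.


Find moles of each reactant; the smaller value is the limiting reagent in a 1:1:1 reaction, so moles_C equals moles of the limiter.
n_A = mass_A / M_A = 10.21 / 61.43 = 0.166205 mol
n_B = mass_B / M_B = 17.55 / 32.17 = 0.545539 mol
Limiting reagent: A (smaller), n_limiting = 0.166205 mol
mass_C = n_limiting * M_C = 0.166205 * 93.6
mass_C = 15.556788 g, rounded to 4 dp:

15.5568 g


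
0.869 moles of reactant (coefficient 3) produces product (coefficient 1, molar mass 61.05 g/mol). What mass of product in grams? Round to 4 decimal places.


Use the coefficient ratio to convert reactant moles to product moles, then multiply by the product's molar mass.
moles_P = moles_R * (coeff_P / coeff_R) = 0.869 * (1/3) = 0.289667
mass_P = moles_P * M_P = 0.289667 * 61.05
mass_P = 17.68417035 g, rounded to 4 dp:

17.6842 g


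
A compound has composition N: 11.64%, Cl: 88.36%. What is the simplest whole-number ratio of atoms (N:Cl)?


Assume 100 g of compound, divide each mass% by atomic mass to get moles, then normalize by the smallest to get a raw atom ratio.
Moles per 100 g: N: 11.64/14.007 = 0.831, Cl: 88.36/35.453 = 2.4923
Raw ratio (divide by min = 0.831): N: 1.0, Cl: 2.999
Multiply by 1 to clear fractions: N: 1.0 ~= 1, Cl: 2.999 ~= 3
Reduce by GCD to get the simplest whole-number ratio:

1:3


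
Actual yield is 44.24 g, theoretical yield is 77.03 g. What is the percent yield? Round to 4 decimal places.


% yield = 100 * actual / theoretical
% yield = 100 * 44.24 / 77.03
% yield = 57.43216928 %, rounded to 4 dp:

57.4322 %


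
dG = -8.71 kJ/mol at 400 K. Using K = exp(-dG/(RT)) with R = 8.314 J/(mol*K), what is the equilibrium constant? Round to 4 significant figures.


dG is in kJ/mol; multiply by 1000 to match R in J/(mol*K).
RT = 8.314 * 400 = 3325.6 J/mol
exponent = -dG*1000 / (RT) = -(-8.71*1000) / 3325.6 = 2.61907626
K = exp(2.61907626)
K = 13.723041, rounded to 4 significant figures:

13.72


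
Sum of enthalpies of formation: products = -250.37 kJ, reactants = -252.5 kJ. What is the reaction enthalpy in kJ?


dH_rxn = sum(dH_f products) - sum(dH_f reactants)
dH_rxn = -250.37 - (-252.5)
dH_rxn = 2.13 kJ:

2.13 kJ


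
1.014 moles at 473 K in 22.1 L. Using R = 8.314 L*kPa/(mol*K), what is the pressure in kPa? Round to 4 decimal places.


PV = nRT, solve for P = nRT / V.
nRT = 1.014 * 8.314 * 473 = 3987.5773
P = 3987.5773 / 22.1
P = 180.43336199 kPa, rounded to 4 dp:

180.4334 kPa


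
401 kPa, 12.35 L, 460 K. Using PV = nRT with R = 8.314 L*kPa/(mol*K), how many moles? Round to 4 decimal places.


PV = nRT, solve for n = PV / (RT).
PV = 401 * 12.35 = 4952.35
RT = 8.314 * 460 = 3824.44
n = 4952.35 / 3824.44
n = 1.29492161 mol, rounded to 4 dp:

1.2949 mol


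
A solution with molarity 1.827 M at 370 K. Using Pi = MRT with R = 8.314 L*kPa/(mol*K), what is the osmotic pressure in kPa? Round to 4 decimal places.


Osmotic pressure (van't Hoff): Pi = M*R*T.
RT = 8.314 * 370 = 3076.18
Pi = 1.827 * 3076.18
Pi = 5620.18086 kPa, rounded to 4 dp:

5620.1809 kPa


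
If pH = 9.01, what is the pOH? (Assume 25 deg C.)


At 25 deg C, pH + pOH = 14.
pOH = 14 - pH = 14 - 9.01
pOH = 4.99:

4.99


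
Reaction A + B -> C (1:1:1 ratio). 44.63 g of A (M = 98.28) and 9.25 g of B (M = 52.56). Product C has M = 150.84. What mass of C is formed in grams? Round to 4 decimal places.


Find moles of each reactant; the smaller value is the limiting reagent in a 1:1:1 reaction, so moles_C equals moles of the limiter.
n_A = mass_A / M_A = 44.63 / 98.28 = 0.454111 mol
n_B = mass_B / M_B = 9.25 / 52.56 = 0.175989 mol
Limiting reagent: B (smaller), n_limiting = 0.175989 mol
mass_C = n_limiting * M_C = 0.175989 * 150.84
mass_C = 26.54618076 g, rounded to 4 dp:

26.5462 g


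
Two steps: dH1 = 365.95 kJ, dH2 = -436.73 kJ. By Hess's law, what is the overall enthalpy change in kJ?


Hess's law: enthalpy is a state function, so add the step enthalpies.
dH_total = dH1 + dH2 = 365.95 + (-436.73)
dH_total = -70.78 kJ:

-70.78 kJ


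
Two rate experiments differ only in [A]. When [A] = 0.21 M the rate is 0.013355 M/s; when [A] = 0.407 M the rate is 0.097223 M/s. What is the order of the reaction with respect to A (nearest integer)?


Rate is proportional to [A]^n, so rate2/rate1 = ([A]2/[A]1)^n. Take logs to solve for n.
rate2/rate1 = 0.097223 / 0.013355 = 7.2799
[A]2/[A]1 = 0.407 / 0.21 = 1.9381
n = ln(7.2799) / ln(1.9381) = 3.0
Nearest integer order:

3


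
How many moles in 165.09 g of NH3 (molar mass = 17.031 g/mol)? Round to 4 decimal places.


n = mass / M
n = 165.09 / 17.031
n = 9.69350009 mol, rounded to 4 dp:

9.6935 mol


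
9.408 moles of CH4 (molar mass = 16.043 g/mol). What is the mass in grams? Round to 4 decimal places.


mass = n * M
mass = 9.408 * 16.043
mass = 150.932544 g, rounded to 4 dp:

150.9325 g


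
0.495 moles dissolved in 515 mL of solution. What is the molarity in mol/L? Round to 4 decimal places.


Convert volume to liters: V_L = V_mL / 1000.
V_L = 515 / 1000 = 0.515 L
M = n / V_L = 0.495 / 0.515
M = 0.96116505 mol/L, rounded to 4 dp:

0.9612 mol/L


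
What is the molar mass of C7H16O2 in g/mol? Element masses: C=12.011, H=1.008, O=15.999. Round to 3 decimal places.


M = sum(count * atomic_mass) over atoms.
M = 7*12.011 + 16*1.008 + 2*15.999
M = 84.077 + 16.128 + 31.998
M = 132.203 g/mol, rounded to 3 dp:

132.203 g/mol


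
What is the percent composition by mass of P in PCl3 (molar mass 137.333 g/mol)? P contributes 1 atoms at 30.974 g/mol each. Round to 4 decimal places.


pct = 100 * (n_elem * M_elem) / M_total
mass_contribution = 1 * 30.974 = 30.974 g/mol
pct = 100 * 30.974 / 137.333
pct = 22.55393824 %, rounded to 4 dp:

22.5539 %


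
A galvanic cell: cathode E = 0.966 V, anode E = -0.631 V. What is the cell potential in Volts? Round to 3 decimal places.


Standard cell potential: E_cell = E_cathode - E_anode.
E_cell = 0.966 - (-0.631)
E_cell = 1.597 V, rounded to 3 dp:

1.597 V


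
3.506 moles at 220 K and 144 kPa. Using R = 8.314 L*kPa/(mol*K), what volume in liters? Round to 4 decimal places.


PV = nRT, solve for V = nRT / P.
nRT = 3.506 * 8.314 * 220 = 6412.7545
V = 6412.7545 / 144
V = 44.53301736 L, rounded to 4 dp:

44.5330 L


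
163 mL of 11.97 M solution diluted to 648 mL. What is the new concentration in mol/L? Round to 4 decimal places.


Dilution: M1*V1 = M2*V2, solve for M2.
M2 = M1*V1 / V2
M2 = 11.97 * 163 / 648
M2 = 1951.11 / 648
M2 = 3.01097222 mol/L, rounded to 4 dp:

3.0110 mol/L


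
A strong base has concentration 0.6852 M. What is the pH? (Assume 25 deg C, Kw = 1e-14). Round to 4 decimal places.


A strong base dissociates completely, so [OH-] equals the given concentration.
pOH = -log10([OH-]) = -log10(0.6852) = 0.164183
pH = 14 - pOH = 14 - 0.164183
pH = 13.835817, rounded to 4 dp:

13.8358


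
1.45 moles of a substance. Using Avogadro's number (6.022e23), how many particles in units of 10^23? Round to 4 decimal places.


N = n * NA, then divide by 1e23 for the requested units.
N / 1e23 = n * 6.022
N / 1e23 = 1.45 * 6.022
N / 1e23 = 8.7319, rounded to 4 dp:

8.7319


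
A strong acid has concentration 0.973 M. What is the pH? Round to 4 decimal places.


A strong acid dissociates completely, so [H+] equals the given concentration.
pH = -log10([H+]) = -log10(0.973)
pH = 0.01188716, rounded to 4 dp:

0.0119


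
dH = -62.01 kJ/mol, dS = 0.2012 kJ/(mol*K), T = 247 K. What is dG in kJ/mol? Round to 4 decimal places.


Gibbs: dG = dH - T*dS (consistent units, dS already in kJ/(mol*K)).
T*dS = 247 * 0.2012 = 49.6964
dG = -62.01 - (49.6964)
dG = -111.7064 kJ/mol, rounded to 4 dp:

-111.7064 kJ/mol


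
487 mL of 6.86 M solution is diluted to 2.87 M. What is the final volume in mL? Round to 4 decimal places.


Dilution: M1*V1 = M2*V2, solve for V2.
V2 = M1*V1 / M2
V2 = 6.86 * 487 / 2.87
V2 = 3340.82 / 2.87
V2 = 1164.04878049 mL, rounded to 4 dp:

1164.0488 mL


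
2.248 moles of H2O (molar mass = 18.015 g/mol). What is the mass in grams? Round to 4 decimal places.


mass = n * M
mass = 2.248 * 18.015
mass = 40.49772 g, rounded to 4 dp:

40.4977 g


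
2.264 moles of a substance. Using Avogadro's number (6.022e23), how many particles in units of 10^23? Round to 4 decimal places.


N = n * NA, then divide by 1e23 for the requested units.
N / 1e23 = n * 6.022
N / 1e23 = 2.264 * 6.022
N / 1e23 = 13.633808, rounded to 4 dp:

13.6338


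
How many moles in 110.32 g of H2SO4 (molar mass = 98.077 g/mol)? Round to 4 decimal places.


n = mass / M
n = 110.32 / 98.077
n = 1.12483049 mol, rounded to 4 dp:

1.1248 mol


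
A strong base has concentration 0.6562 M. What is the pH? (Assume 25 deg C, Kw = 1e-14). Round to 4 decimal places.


A strong base dissociates completely, so [OH-] equals the given concentration.
pOH = -log10([OH-]) = -log10(0.6562) = 0.182964
pH = 14 - pOH = 14 - 0.182964
pH = 13.817036, rounded to 4 dp:

13.8170


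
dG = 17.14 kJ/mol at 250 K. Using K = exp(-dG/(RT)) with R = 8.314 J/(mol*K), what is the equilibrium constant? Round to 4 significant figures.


dG is in kJ/mol; multiply by 1000 to match R in J/(mol*K).
RT = 8.314 * 250 = 2078.5 J/mol
exponent = -dG*1000 / (RT) = -(17.14*1000) / 2078.5 = -8.24633149
K = exp(-8.24633149)
K = 0.00026221875, rounded to 4 significant figures:

0.0002622


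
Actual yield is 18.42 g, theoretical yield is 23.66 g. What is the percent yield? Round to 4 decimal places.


% yield = 100 * actual / theoretical
% yield = 100 * 18.42 / 23.66
% yield = 77.85291631 %, rounded to 4 dp:

77.8529 %


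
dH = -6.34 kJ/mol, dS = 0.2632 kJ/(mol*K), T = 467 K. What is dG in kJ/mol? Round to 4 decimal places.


Gibbs: dG = dH - T*dS (consistent units, dS already in kJ/(mol*K)).
T*dS = 467 * 0.2632 = 122.9144
dG = -6.34 - (122.9144)
dG = -129.2544 kJ/mol, rounded to 4 dp:

-129.2544 kJ/mol


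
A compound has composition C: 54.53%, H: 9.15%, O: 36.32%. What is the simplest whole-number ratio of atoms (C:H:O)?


Assume 100 g of compound, divide each mass% by atomic mass to get moles, then normalize by the smallest to get a raw atom ratio.
Moles per 100 g: C: 54.53/12.011 = 4.54, H: 9.15/1.008 = 9.0774, O: 36.32/15.999 = 2.2701
Raw ratio (divide by min = 2.2701): C: 2.0, H: 3.999, O: 1.0
Multiply by 1 to clear fractions: C: 2.0 ~= 2, H: 3.999 ~= 4, O: 1.0 ~= 1
Reduce by GCD to get the simplest whole-number ratio:

2:4:1


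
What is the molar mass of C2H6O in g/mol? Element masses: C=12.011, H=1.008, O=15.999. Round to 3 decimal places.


M = sum(count * atomic_mass) over atoms.
M = 2*12.011 + 6*1.008 + 1*15.999
M = 24.022 + 6.048 + 15.999
M = 46.069 g/mol, rounded to 3 dp:

46.069 g/mol


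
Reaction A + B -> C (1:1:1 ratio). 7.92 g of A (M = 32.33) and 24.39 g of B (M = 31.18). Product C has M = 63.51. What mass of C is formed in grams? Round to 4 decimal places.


Find moles of each reactant; the smaller value is the limiting reagent in a 1:1:1 reaction, so moles_C equals moles of the limiter.
n_A = mass_A / M_A = 7.92 / 32.33 = 0.244974 mol
n_B = mass_B / M_B = 24.39 / 31.18 = 0.782232 mol
Limiting reagent: A (smaller), n_limiting = 0.244974 mol
mass_C = n_limiting * M_C = 0.244974 * 63.51
mass_C = 15.55829874 g, rounded to 4 dp:

15.5583 g


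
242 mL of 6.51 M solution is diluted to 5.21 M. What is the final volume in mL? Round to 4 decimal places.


Dilution: M1*V1 = M2*V2, solve for V2.
V2 = M1*V1 / M2
V2 = 6.51 * 242 / 5.21
V2 = 1575.42 / 5.21
V2 = 302.38387716 mL, rounded to 4 dp:

302.3839 mL


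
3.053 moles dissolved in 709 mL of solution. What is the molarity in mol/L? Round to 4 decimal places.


Convert volume to liters: V_L = V_mL / 1000.
V_L = 709 / 1000 = 0.709 L
M = n / V_L = 3.053 / 0.709
M = 4.30606488 mol/L, rounded to 4 dp:

4.3061 mol/L


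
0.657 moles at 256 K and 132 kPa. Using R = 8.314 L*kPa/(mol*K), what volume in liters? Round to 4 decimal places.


PV = nRT, solve for V = nRT / P.
nRT = 0.657 * 8.314 * 256 = 1398.3483
V = 1398.3483 / 132
V = 10.59354773 L, rounded to 4 dp:

10.5935 L


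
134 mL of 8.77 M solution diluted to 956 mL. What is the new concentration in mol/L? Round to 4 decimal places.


Dilution: M1*V1 = M2*V2, solve for M2.
M2 = M1*V1 / V2
M2 = 8.77 * 134 / 956
M2 = 1175.18 / 956
M2 = 1.22926778 mol/L, rounded to 4 dp:

1.2293 mol/L


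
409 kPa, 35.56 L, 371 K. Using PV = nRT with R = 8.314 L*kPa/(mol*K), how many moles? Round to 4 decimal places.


PV = nRT, solve for n = PV / (RT).
PV = 409 * 35.56 = 14544.04
RT = 8.314 * 371 = 3084.494
n = 14544.04 / 3084.494
n = 4.71521099 mol, rounded to 4 dp:

4.7152 mol


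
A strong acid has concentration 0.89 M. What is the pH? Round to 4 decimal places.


A strong acid dissociates completely, so [H+] equals the given concentration.
pH = -log10([H+]) = -log10(0.89)
pH = 0.05060999, rounded to 4 dp:

0.0506


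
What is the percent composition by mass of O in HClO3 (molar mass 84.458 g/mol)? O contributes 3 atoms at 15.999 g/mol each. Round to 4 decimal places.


pct = 100 * (n_elem * M_elem) / M_total
mass_contribution = 3 * 15.999 = 47.997 g/mol
pct = 100 * 47.997 / 84.458
pct = 56.82943001 %, rounded to 4 dp:

56.8294 %


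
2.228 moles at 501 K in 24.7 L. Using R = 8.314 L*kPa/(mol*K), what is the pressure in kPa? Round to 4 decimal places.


PV = nRT, solve for P = nRT / V.
nRT = 2.228 * 8.314 * 501 = 9280.3196
P = 9280.3196 / 24.7
P = 375.7214413 kPa, rounded to 4 dp:

375.7214 kPa


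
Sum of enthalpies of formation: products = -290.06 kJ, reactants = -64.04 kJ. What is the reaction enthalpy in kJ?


dH_rxn = sum(dH_f products) - sum(dH_f reactants)
dH_rxn = -290.06 - (-64.04)
dH_rxn = -226.02 kJ:

-226.02 kJ


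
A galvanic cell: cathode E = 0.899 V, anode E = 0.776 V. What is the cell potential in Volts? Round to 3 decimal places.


Standard cell potential: E_cell = E_cathode - E_anode.
E_cell = 0.899 - (0.776)
E_cell = 0.123 V, rounded to 3 dp:

0.123 V


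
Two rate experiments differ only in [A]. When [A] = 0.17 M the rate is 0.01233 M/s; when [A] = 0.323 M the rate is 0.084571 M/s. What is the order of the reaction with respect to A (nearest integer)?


Rate is proportional to [A]^n, so rate2/rate1 = ([A]2/[A]1)^n. Take logs to solve for n.
rate2/rate1 = 0.084571 / 0.01233 = 6.859
[A]2/[A]1 = 0.323 / 0.17 = 1.9
n = ln(6.859) / ln(1.9) = 3.0
Nearest integer order:

3


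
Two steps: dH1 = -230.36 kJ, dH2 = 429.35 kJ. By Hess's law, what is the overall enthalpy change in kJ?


Hess's law: enthalpy is a state function, so add the step enthalpies.
dH_total = dH1 + dH2 = -230.36 + (429.35)
dH_total = 198.99 kJ:

198.99 kJ


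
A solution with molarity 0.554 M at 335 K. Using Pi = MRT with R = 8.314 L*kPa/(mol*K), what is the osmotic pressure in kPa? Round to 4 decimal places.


Osmotic pressure (van't Hoff): Pi = M*R*T.
RT = 8.314 * 335 = 2785.19
Pi = 0.554 * 2785.19
Pi = 1542.99526 kPa, rounded to 4 dp:

1542.9953 kPa


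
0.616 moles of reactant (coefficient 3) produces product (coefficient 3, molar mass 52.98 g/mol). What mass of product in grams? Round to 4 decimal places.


Use the coefficient ratio to convert reactant moles to product moles, then multiply by the product's molar mass.
moles_P = moles_R * (coeff_P / coeff_R) = 0.616 * (3/3) = 0.616
mass_P = moles_P * M_P = 0.616 * 52.98
mass_P = 32.63568 g, rounded to 4 dp:

32.6357 g


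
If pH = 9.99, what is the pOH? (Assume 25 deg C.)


At 25 deg C, pH + pOH = 14.
pOH = 14 - pH = 14 - 9.99
pOH = 4.01:

4.01


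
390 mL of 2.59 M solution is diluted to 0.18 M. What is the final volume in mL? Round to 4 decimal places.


Dilution: M1*V1 = M2*V2, solve for V2.
V2 = M1*V1 / M2
V2 = 2.59 * 390 / 0.18
V2 = 1010.1 / 0.18
V2 = 5611.66666667 mL, rounded to 4 dp:

5611.6667 mL


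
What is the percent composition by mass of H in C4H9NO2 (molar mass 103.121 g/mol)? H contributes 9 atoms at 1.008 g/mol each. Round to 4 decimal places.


pct = 100 * (n_elem * M_elem) / M_total
mass_contribution = 9 * 1.008 = 9.072 g/mol
pct = 100 * 9.072 / 103.121
pct = 8.79743214 %, rounded to 4 dp:

8.7974 %


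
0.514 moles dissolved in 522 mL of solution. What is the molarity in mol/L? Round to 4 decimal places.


Convert volume to liters: V_L = V_mL / 1000.
V_L = 522 / 1000 = 0.522 L
M = n / V_L = 0.514 / 0.522
M = 0.98467433 mol/L, rounded to 4 dp:

0.9847 mol/L


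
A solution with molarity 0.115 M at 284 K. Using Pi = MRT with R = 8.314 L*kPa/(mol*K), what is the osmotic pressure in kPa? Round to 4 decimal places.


Osmotic pressure (van't Hoff): Pi = M*R*T.
RT = 8.314 * 284 = 2361.176
Pi = 0.115 * 2361.176
Pi = 271.53524 kPa, rounded to 4 dp:

271.5352 kPa


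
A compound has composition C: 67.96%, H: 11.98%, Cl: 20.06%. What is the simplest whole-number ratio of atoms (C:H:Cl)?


Assume 100 g of compound, divide each mass% by atomic mass to get moles, then normalize by the smallest to get a raw atom ratio.
Moles per 100 g: C: 67.96/12.011 = 5.6581, H: 11.98/1.008 = 11.8849, Cl: 20.06/35.453 = 0.5658
Raw ratio (divide by min = 0.5658): C: 10.0, H: 21.005, Cl: 1.0
Multiply by 1 to clear fractions: C: 10.0 ~= 10, H: 21.005 ~= 21, Cl: 1.0 ~= 1
Reduce by GCD to get the simplest whole-number ratio:

10:21:1


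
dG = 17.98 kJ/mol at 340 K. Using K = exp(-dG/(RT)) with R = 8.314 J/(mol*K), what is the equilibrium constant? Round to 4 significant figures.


dG is in kJ/mol; multiply by 1000 to match R in J/(mol*K).
RT = 8.314 * 340 = 2826.76 J/mol
exponent = -dG*1000 / (RT) = -(17.98*1000) / 2826.76 = -6.36063904
K = exp(-6.36063904)
K = 0.0017282619, rounded to 4 significant figures:

0.001728


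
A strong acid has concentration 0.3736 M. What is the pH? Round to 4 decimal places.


A strong acid dissociates completely, so [H+] equals the given concentration.
pH = -log10([H+]) = -log10(0.3736)
pH = 0.42759313, rounded to 4 dp:

0.4276


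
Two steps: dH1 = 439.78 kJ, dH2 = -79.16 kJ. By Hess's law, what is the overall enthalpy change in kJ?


Hess's law: enthalpy is a state function, so add the step enthalpies.
dH_total = dH1 + dH2 = 439.78 + (-79.16)
dH_total = 360.62 kJ:

360.62 kJ


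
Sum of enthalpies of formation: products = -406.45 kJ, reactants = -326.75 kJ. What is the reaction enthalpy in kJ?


dH_rxn = sum(dH_f products) - sum(dH_f reactants)
dH_rxn = -406.45 - (-326.75)
dH_rxn = -79.7 kJ:

-79.70 kJ


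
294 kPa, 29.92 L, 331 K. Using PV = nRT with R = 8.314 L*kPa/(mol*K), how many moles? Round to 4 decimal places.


PV = nRT, solve for n = PV / (RT).
PV = 294 * 29.92 = 8796.48
RT = 8.314 * 331 = 2751.934
n = 8796.48 / 2751.934
n = 3.19647201 mol, rounded to 4 dp:

3.1965 mol


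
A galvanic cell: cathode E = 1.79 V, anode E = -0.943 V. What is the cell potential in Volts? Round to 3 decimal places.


Standard cell potential: E_cell = E_cathode - E_anode.
E_cell = 1.79 - (-0.943)
E_cell = 2.733 V, rounded to 3 dp:

2.733 V


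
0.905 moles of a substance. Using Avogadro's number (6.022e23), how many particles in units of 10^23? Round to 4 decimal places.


N = n * NA, then divide by 1e23 for the requested units.
N / 1e23 = n * 6.022
N / 1e23 = 0.905 * 6.022
N / 1e23 = 5.44991, rounded to 4 dp:

5.4499


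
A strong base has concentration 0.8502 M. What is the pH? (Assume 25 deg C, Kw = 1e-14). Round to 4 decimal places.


A strong base dissociates completely, so [OH-] equals the given concentration.
pOH = -log10([OH-]) = -log10(0.8502) = 0.070479
pH = 14 - pOH = 14 - 0.070479
pH = 13.929521, rounded to 4 dp:

13.9295


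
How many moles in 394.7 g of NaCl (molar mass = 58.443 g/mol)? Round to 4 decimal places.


n = mass / M
n = 394.7 / 58.443
n = 6.75358897 mol, rounded to 4 dp:

6.7536 mol


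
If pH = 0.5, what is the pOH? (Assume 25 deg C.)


At 25 deg C, pH + pOH = 14.
pOH = 14 - pH = 14 - 0.5
pOH = 13.5:

13.50


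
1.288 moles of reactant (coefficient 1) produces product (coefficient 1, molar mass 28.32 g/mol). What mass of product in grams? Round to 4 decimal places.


Use the coefficient ratio to convert reactant moles to product moles, then multiply by the product's molar mass.
moles_P = moles_R * (coeff_P / coeff_R) = 1.288 * (1/1) = 1.288
mass_P = moles_P * M_P = 1.288 * 28.32
mass_P = 36.47616 g, rounded to 4 dp:

36.4762 g


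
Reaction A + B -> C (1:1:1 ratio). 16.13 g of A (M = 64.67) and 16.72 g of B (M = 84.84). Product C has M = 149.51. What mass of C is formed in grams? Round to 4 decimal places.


Find moles of each reactant; the smaller value is the limiting reagent in a 1:1:1 reaction, so moles_C equals moles of the limiter.
n_A = mass_A / M_A = 16.13 / 64.67 = 0.24942 mol
n_B = mass_B / M_B = 16.72 / 84.84 = 0.197077 mol
Limiting reagent: B (smaller), n_limiting = 0.197077 mol
mass_C = n_limiting * M_C = 0.197077 * 149.51
mass_C = 29.46498227 g, rounded to 4 dp:

29.4650 g


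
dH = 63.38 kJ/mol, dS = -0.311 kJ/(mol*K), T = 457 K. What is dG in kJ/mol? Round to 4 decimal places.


Gibbs: dG = dH - T*dS (consistent units, dS already in kJ/(mol*K)).
T*dS = 457 * -0.311 = -142.127
dG = 63.38 - (-142.127)
dG = 205.507 kJ/mol, rounded to 4 dp:

205.5070 kJ/mol


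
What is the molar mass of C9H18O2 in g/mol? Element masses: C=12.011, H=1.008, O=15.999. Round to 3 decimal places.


M = sum(count * atomic_mass) over atoms.
M = 9*12.011 + 18*1.008 + 2*15.999
M = 108.099 + 18.144 + 31.998
M = 158.241 g/mol, rounded to 3 dp:

158.241 g/mol


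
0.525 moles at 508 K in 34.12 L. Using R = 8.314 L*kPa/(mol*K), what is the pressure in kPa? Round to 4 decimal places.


PV = nRT, solve for P = nRT / V.
nRT = 0.525 * 8.314 * 508 = 2217.3438
P = 2217.3438 / 34.12
P = 64.98662954 kPa, rounded to 4 dp:

64.9866 kPa


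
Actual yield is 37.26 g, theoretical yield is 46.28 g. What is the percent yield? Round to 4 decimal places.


% yield = 100 * actual / theoretical
% yield = 100 * 37.26 / 46.28
% yield = 80.5099395 %, rounded to 4 dp:

80.5099 %


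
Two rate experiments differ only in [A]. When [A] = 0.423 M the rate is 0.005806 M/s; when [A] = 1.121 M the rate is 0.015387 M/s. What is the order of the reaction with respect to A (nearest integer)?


Rate is proportional to [A]^n, so rate2/rate1 = ([A]2/[A]1)^n. Take logs to solve for n.
rate2/rate1 = 0.015387 / 0.005806 = 2.6502
[A]2/[A]1 = 1.121 / 0.423 = 2.6501
n = ln(2.6502) / ln(2.6501) = 1.0
Nearest integer order:

1


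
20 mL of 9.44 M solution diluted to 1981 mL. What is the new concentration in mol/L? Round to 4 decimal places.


Dilution: M1*V1 = M2*V2, solve for M2.
M2 = M1*V1 / V2
M2 = 9.44 * 20 / 1981
M2 = 188.8 / 1981
M2 = 0.0953054 mol/L, rounded to 4 dp:

0.0953 mol/L


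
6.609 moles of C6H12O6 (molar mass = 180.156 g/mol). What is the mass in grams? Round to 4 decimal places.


mass = n * M
mass = 6.609 * 180.156
mass = 1190.651004 g, rounded to 4 dp:

1190.6510 g


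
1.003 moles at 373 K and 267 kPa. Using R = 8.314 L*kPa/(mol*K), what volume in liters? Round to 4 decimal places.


PV = nRT, solve for V = nRT / P.
nRT = 1.003 * 8.314 * 373 = 3110.4254
V = 3110.4254 / 267
V = 11.64953333 L, rounded to 4 dp:

11.6495 L


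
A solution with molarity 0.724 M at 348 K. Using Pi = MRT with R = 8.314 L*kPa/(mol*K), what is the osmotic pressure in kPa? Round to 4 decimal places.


Osmotic pressure (van't Hoff): Pi = M*R*T.
RT = 8.314 * 348 = 2893.272
Pi = 0.724 * 2893.272
Pi = 2094.728928 kPa, rounded to 4 dp:

2094.7289 kPa


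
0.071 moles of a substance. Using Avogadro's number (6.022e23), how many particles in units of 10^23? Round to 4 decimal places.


N = n * NA, then divide by 1e23 for the requested units.
N / 1e23 = n * 6.022
N / 1e23 = 0.071 * 6.022
N / 1e23 = 0.427562, rounded to 4 dp:

0.4276


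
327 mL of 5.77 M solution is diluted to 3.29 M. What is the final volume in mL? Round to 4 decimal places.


Dilution: M1*V1 = M2*V2, solve for V2.
V2 = M1*V1 / M2
V2 = 5.77 * 327 / 3.29
V2 = 1886.79 / 3.29
V2 = 573.49240122 mL, rounded to 4 dp:

573.4924 mL


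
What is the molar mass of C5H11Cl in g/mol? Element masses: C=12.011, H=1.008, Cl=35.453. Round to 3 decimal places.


M = sum(count * atomic_mass) over atoms.
M = 5*12.011 + 11*1.008 + 1*35.453
M = 60.055 + 11.088 + 35.453
M = 106.596 g/mol, rounded to 3 dp:

106.596 g/mol


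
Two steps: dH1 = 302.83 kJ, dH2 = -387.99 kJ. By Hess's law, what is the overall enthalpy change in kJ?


Hess's law: enthalpy is a state function, so add the step enthalpies.
dH_total = dH1 + dH2 = 302.83 + (-387.99)
dH_total = -85.16 kJ:

-85.16 kJ


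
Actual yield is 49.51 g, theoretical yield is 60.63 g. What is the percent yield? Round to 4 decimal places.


% yield = 100 * actual / theoretical
% yield = 100 * 49.51 / 60.63
% yield = 81.6592446 %, rounded to 4 dp:

81.6592 %


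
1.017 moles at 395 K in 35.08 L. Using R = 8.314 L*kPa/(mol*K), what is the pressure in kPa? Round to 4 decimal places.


PV = nRT, solve for P = nRT / V.
nRT = 1.017 * 8.314 * 395 = 3339.8585
P = 3339.8585 / 35.08
P = 95.20691277 kPa, rounded to 4 dp:

95.2069 kPa


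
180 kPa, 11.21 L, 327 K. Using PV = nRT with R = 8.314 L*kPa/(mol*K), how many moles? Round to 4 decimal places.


PV = nRT, solve for n = PV / (RT).
PV = 180 * 11.21 = 2017.8
RT = 8.314 * 327 = 2718.678
n = 2017.8 / 2718.678
n = 0.74219897 mol, rounded to 4 dp:

0.7422 mol


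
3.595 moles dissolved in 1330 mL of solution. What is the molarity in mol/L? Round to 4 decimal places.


Convert volume to liters: V_L = V_mL / 1000.
V_L = 1330 / 1000 = 1.33 L
M = n / V_L = 3.595 / 1.33
M = 2.70300752 mol/L, rounded to 4 dp:

2.7030 mol/L


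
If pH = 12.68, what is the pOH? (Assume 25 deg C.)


At 25 deg C, pH + pOH = 14.
pOH = 14 - pH = 14 - 12.68
pOH = 1.32:

1.32


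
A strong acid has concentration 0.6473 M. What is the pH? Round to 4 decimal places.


A strong acid dissociates completely, so [H+] equals the given concentration.
pH = -log10([H+]) = -log10(0.6473)
pH = 0.18889439, rounded to 4 dp:

0.1889


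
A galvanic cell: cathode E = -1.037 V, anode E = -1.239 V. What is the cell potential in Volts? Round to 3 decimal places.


Standard cell potential: E_cell = E_cathode - E_anode.
E_cell = -1.037 - (-1.239)
E_cell = 0.202 V, rounded to 3 dp:

0.202 V


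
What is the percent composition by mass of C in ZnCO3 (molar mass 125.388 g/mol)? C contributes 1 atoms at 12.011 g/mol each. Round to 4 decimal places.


pct = 100 * (n_elem * M_elem) / M_total
mass_contribution = 1 * 12.011 = 12.011 g/mol
pct = 100 * 12.011 / 125.388
pct = 9.57906658 %, rounded to 4 dp:

9.5791 %


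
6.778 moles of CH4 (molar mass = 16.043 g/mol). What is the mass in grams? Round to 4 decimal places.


mass = n * M
mass = 6.778 * 16.043
mass = 108.739454 g, rounded to 4 dp:

108.7395 g


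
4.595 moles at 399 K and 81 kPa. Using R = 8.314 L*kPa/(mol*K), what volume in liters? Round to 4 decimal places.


PV = nRT, solve for V = nRT / P.
nRT = 4.595 * 8.314 * 399 = 15242.9292
V = 15242.9292 / 81
V = 188.18431111 L, rounded to 4 dp:

188.1843 L
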